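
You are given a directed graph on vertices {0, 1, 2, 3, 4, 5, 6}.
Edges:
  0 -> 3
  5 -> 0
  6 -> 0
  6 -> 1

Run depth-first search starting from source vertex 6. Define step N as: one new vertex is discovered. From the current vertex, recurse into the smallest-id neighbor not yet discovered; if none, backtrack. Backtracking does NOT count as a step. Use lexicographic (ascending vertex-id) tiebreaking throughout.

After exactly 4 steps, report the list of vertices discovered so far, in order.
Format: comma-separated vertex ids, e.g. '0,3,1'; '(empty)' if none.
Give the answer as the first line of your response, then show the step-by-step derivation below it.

6,0,3,1

step 1: discover 6; path=6; order=6
step 2: discover 0; path=6>0; order=6,0
step 3: discover 3; path=6>0>3; order=6,0,3
step 4: discover 1; path=6>1; order=6,0,3,1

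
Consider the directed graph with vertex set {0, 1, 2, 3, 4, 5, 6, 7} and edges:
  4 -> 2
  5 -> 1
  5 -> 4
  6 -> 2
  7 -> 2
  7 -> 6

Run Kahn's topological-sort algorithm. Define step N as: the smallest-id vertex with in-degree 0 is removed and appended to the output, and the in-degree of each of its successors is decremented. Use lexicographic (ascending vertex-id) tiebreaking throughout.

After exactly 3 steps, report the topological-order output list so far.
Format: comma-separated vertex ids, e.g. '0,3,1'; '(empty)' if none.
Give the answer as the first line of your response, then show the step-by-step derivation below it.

0,3,5

step 1: output 0; order=[0]; indeg=(0,1,3,0,1,0,1,0)
step 2: output 3; order=[0,3]; indeg=(0,1,3,0,1,0,1,0)
step 3: output 5; order=[0,3,5]; indeg=(0,0,3,0,0,0,1,0)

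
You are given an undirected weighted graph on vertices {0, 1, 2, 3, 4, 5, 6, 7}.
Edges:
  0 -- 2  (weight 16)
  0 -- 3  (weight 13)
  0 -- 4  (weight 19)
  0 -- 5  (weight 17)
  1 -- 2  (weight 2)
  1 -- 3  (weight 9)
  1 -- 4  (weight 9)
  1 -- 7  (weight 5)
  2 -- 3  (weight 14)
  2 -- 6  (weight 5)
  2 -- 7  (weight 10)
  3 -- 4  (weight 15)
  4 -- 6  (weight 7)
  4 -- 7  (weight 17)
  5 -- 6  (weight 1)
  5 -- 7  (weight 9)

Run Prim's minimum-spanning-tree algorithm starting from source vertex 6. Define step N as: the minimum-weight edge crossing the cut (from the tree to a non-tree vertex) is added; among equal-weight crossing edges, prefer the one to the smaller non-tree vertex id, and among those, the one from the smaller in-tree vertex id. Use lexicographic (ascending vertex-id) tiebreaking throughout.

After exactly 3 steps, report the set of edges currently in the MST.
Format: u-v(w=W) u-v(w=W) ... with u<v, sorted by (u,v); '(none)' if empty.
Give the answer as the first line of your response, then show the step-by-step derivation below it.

1-2(w=2) 2-6(w=5) 5-6(w=1)

step 1: add edge 5-6 (w=1); MST = {5-6(w=1)}
step 2: add edge 2-6 (w=5); MST = {2-6(w=5) 5-6(w=1)}
step 3: add edge 1-2 (w=2); MST = {1-2(w=2) 2-6(w=5) 5-6(w=1)}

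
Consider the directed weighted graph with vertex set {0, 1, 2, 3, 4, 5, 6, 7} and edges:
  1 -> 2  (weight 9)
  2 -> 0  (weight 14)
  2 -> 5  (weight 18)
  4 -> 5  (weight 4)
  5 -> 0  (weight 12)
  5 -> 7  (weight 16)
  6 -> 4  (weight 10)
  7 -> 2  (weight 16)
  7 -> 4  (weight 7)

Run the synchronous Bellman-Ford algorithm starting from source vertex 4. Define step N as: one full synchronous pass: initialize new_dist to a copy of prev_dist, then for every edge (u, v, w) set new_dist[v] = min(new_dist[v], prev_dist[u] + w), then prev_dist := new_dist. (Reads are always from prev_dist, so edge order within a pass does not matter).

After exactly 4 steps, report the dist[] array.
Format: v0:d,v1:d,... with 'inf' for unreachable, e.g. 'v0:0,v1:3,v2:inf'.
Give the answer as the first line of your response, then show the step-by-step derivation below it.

v0:16,v1:inf,v2:36,v3:inf,v4:0,v5:4,v6:inf,v7:20

step 1: dist = v0:inf,v1:inf,v2:inf,v3:inf,v4:0,v5:4,v6:inf,v7:inf
step 2: dist = v0:16,v1:inf,v2:inf,v3:inf,v4:0,v5:4,v6:inf,v7:20
step 3: dist = v0:16,v1:inf,v2:36,v3:inf,v4:0,v5:4,v6:inf,v7:20
step 4: dist = v0:16,v1:inf,v2:36,v3:inf,v4:0,v5:4,v6:inf,v7:20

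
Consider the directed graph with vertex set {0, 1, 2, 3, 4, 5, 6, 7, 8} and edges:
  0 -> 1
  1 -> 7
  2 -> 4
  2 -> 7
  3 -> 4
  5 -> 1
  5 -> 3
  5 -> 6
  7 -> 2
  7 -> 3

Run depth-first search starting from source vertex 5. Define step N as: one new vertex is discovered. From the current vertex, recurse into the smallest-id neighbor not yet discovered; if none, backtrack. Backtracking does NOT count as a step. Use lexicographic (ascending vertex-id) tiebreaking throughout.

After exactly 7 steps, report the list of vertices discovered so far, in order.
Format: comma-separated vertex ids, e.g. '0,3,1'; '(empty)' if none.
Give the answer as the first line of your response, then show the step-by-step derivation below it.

5,1,7,2,4,3,6

step 1: discover 5; path=5; order=5
step 2: discover 1; path=5>1; order=5,1
step 3: discover 7; path=5>1>7; order=5,1,7
step 4: discover 2; path=5>1>7>2; order=5,1,7,2
step 5: discover 4; path=5>1>7>2>4; order=5,1,7,2,4
step 6: discover 3; path=5>1>7>3; order=5,1,7,2,4,3
step 7: discover 6; path=5>6; order=5,1,7,2,4,3,6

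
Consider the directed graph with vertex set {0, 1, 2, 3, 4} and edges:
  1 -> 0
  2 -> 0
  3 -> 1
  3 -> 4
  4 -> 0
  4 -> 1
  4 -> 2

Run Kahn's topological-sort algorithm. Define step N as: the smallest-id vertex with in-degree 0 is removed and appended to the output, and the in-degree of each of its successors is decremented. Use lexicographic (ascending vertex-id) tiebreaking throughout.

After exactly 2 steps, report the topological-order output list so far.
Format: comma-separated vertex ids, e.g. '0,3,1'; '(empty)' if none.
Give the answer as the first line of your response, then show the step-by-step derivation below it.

3,4

step 1: output 3; order=[3]; indeg=(3,1,1,0,0)
step 2: output 4; order=[3,4]; indeg=(2,0,0,0,0)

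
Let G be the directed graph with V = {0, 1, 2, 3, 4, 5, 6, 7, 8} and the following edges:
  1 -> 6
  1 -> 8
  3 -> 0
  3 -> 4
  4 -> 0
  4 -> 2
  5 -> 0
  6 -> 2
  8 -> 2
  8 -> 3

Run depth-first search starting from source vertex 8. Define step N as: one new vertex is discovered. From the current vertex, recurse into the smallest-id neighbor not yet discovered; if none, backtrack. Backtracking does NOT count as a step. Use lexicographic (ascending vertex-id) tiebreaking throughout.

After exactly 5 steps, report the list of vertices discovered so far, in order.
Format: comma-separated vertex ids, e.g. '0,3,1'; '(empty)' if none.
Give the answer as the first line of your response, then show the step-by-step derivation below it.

8,2,3,0,4

step 1: discover 8; path=8; order=8
step 2: discover 2; path=8>2; order=8,2
step 3: discover 3; path=8>3; order=8,2,3
step 4: discover 0; path=8>3>0; order=8,2,3,0
step 5: discover 4; path=8>3>4; order=8,2,3,0,4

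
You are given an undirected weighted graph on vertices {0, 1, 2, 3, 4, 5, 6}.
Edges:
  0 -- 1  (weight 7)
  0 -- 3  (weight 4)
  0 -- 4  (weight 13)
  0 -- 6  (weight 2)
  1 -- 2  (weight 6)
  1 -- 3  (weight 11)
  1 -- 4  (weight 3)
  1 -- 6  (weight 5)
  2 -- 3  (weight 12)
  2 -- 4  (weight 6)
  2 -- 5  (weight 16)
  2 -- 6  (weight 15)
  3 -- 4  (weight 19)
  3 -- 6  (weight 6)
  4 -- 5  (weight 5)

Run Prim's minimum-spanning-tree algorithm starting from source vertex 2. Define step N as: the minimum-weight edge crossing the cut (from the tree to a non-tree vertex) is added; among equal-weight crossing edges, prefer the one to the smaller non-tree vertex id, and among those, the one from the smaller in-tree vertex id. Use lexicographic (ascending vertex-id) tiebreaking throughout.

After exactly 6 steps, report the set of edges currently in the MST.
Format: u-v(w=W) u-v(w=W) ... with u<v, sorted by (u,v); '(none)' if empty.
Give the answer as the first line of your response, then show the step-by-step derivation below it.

0-3(w=4) 0-6(w=2) 1-2(w=6) 1-4(w=3) 1-6(w=5) 4-5(w=5)

step 1: add edge 1-2 (w=6); MST = {1-2(w=6)}
step 2: add edge 1-4 (w=3); MST = {1-2(w=6) 1-4(w=3)}
step 3: add edge 4-5 (w=5); MST = {1-2(w=6) 1-4(w=3) 4-5(w=5)}
step 4: add edge 1-6 (w=5); MST = {1-2(w=6) 1-4(w=3) 1-6(w=5) 4-5(w=5)}
step 5: add edge 0-6 (w=2); MST = {0-6(w=2) 1-2(w=6) 1-4(w=3) 1-6(w=5) 4-5(w=5)}
step 6: add edge 0-3 (w=4); MST = {0-3(w=4) 0-6(w=2) 1-2(w=6) 1-4(w=3) 1-6(w=5) 4-5(w=5)}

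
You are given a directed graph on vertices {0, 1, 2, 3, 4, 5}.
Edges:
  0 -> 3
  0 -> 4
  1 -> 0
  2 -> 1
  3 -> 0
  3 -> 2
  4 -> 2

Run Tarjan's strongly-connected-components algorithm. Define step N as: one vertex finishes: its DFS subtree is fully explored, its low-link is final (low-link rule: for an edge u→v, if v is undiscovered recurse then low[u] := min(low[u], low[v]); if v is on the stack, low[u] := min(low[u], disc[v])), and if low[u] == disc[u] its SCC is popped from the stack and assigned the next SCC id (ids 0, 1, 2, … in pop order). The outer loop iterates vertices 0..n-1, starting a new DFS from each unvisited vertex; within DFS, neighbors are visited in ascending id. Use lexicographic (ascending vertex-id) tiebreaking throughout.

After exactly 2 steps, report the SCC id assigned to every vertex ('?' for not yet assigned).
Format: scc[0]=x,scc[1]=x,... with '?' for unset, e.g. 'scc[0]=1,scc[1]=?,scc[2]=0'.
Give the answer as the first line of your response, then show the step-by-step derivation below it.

scc[0]=?,scc[1]=?,scc[2]=?,scc[3]=?,scc[4]=?,scc[5]=?

step 1: low=(low[0]=0,low[1]=0,low[2]=2,low[3]=0,low[4]=?,low[5]=?); scc=(scc[0]=?,scc[1]=?,scc[2]=?,scc[3]=?,scc[4]=?,scc[5]=?)
step 2: low=(low[0]=0,low[1]=0,low[2]=0,low[3]=0,low[4]=?,low[5]=?); scc=(scc[0]=?,scc[1]=?,scc[2]=?,scc[3]=?,scc[4]=?,scc[5]=?)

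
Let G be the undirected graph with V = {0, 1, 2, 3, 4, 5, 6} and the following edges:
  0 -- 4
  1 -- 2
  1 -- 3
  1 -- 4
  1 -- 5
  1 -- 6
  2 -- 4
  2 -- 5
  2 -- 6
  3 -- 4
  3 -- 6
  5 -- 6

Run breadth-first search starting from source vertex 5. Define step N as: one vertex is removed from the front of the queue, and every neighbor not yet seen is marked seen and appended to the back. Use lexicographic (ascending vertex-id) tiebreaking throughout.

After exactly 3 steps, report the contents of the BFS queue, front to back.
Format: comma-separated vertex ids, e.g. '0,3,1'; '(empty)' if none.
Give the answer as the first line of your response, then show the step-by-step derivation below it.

6,3,4

step 1: dequeue 5; queue=[1,2,6]; order=5
step 2: dequeue 1; queue=[2,6,3,4]; order=5,1
step 3: dequeue 2; queue=[6,3,4]; order=5,1,2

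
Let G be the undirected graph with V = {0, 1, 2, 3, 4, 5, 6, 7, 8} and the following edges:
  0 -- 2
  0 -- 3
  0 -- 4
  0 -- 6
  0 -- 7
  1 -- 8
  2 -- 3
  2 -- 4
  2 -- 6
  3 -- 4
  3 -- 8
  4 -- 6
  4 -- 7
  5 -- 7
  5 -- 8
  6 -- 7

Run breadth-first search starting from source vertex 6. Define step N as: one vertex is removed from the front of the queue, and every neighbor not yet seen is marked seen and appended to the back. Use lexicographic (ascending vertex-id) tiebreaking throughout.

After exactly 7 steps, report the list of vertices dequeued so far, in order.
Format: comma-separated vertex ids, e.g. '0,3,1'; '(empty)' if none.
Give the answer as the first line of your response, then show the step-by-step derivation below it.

6,0,2,4,7,3,5

step 1: dequeue 6; queue=[0,2,4,7]; order=6
step 2: dequeue 0; queue=[2,4,7,3]; order=6,0
step 3: dequeue 2; queue=[4,7,3]; order=6,0,2
step 4: dequeue 4; queue=[7,3]; order=6,0,2,4
step 5: dequeue 7; queue=[3,5]; order=6,0,2,4,7
step 6: dequeue 3; queue=[5,8]; order=6,0,2,4,7,3
step 7: dequeue 5; queue=[8]; order=6,0,2,4,7,3,5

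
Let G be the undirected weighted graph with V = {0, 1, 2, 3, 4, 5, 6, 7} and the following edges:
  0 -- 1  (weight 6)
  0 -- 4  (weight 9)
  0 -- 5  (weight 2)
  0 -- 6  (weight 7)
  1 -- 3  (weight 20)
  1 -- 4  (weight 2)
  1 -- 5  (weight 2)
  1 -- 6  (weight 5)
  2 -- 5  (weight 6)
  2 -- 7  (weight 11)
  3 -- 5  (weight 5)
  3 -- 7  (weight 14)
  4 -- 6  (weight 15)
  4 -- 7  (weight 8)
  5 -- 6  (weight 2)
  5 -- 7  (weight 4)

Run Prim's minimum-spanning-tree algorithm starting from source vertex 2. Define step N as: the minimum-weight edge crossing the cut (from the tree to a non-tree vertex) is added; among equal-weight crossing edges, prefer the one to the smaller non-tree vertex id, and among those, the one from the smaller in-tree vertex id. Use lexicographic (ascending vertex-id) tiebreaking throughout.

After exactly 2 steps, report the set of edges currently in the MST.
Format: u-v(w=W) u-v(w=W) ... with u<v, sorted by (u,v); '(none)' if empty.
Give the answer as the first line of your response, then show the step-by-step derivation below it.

0-5(w=2) 2-5(w=6)

step 1: add edge 2-5 (w=6); MST = {2-5(w=6)}
step 2: add edge 0-5 (w=2); MST = {0-5(w=2) 2-5(w=6)}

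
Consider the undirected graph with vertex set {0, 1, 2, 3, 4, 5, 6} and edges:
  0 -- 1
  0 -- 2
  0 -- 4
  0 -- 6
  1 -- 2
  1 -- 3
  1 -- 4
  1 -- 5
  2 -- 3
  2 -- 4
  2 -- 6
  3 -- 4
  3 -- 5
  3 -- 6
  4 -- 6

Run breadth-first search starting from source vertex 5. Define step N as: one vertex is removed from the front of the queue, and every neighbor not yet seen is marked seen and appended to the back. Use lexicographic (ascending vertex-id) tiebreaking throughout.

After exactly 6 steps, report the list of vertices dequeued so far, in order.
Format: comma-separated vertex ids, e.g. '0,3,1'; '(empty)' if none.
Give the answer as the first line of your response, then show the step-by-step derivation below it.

5,1,3,0,2,4

step 1: dequeue 5; queue=[1,3]; order=5
step 2: dequeue 1; queue=[3,0,2,4]; order=5,1
step 3: dequeue 3; queue=[0,2,4,6]; order=5,1,3
step 4: dequeue 0; queue=[2,4,6]; order=5,1,3,0
step 5: dequeue 2; queue=[4,6]; order=5,1,3,0,2
step 6: dequeue 4; queue=[6]; order=5,1,3,0,2,4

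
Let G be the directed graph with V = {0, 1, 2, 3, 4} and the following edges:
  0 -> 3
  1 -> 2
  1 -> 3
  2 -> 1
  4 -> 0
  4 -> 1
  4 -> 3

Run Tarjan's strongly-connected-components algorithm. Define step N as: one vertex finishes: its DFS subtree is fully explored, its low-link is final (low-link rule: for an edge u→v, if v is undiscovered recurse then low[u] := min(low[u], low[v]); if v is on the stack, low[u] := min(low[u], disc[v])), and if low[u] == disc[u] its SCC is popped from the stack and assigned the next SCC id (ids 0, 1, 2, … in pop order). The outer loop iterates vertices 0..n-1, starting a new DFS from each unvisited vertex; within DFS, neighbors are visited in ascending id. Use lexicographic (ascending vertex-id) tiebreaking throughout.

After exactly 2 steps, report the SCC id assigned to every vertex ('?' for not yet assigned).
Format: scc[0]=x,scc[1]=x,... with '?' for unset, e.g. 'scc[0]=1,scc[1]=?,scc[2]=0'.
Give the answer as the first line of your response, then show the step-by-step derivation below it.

scc[0]=1,scc[1]=?,scc[2]=?,scc[3]=0,scc[4]=?

step 1: low=(low[0]=0,low[1]=?,low[2]=?,low[3]=1,low[4]=?); scc=(scc[0]=?,scc[1]=?,scc[2]=?,scc[3]=0,scc[4]=?)
step 2: low=(low[0]=0,low[1]=?,low[2]=?,low[3]=1,low[4]=?); scc=(scc[0]=1,scc[1]=?,scc[2]=?,scc[3]=0,scc[4]=?)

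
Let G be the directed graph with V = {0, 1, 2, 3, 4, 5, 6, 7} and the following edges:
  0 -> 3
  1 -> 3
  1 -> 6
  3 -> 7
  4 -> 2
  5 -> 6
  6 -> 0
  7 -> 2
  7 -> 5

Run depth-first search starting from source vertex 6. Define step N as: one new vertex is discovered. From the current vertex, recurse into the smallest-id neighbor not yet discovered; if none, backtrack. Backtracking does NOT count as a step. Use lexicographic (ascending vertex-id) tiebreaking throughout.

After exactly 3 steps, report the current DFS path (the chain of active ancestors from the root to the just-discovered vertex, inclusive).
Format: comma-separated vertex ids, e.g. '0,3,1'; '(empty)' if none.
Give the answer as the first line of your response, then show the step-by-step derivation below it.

6,0,3

step 1: discover 6; path=6; order=6
step 2: discover 0; path=6>0; order=6,0
step 3: discover 3; path=6>0>3; order=6,0,3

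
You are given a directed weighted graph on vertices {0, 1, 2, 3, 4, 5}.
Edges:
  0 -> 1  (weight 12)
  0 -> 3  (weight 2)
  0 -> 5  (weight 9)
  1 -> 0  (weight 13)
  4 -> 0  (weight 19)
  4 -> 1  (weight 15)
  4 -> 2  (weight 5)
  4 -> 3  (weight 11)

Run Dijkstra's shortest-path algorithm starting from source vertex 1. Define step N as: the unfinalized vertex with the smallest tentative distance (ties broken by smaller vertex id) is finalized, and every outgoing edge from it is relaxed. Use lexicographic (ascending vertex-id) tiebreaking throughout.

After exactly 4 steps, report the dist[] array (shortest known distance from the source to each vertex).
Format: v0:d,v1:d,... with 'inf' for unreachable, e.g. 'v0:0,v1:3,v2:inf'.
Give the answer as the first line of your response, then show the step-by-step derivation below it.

v0:13,v1:0,v2:inf,v3:15,v4:inf,v5:22

step 1: dist = v0:13,v1:0,v2:inf,v3:inf,v4:inf,v5:inf
step 2: dist = v0:13,v1:0,v2:inf,v3:15,v4:inf,v5:22
step 3: dist = v0:13,v1:0,v2:inf,v3:15,v4:inf,v5:22
step 4: dist = v0:13,v1:0,v2:inf,v3:15,v4:inf,v5:22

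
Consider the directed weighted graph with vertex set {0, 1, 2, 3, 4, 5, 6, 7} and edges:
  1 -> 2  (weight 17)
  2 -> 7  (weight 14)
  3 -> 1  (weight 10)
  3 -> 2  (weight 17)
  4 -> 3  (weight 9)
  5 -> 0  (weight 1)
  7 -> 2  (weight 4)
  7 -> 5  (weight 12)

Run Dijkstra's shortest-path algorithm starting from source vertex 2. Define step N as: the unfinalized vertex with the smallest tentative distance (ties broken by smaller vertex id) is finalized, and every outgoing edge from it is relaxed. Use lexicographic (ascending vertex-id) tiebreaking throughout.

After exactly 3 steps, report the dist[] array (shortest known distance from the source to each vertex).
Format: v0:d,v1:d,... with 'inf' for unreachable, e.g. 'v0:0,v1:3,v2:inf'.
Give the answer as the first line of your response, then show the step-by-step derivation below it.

v0:27,v1:inf,v2:0,v3:inf,v4:inf,v5:26,v6:inf,v7:14

step 1: dist = v0:inf,v1:inf,v2:0,v3:inf,v4:inf,v5:inf,v6:inf,v7:14
step 2: dist = v0:inf,v1:inf,v2:0,v3:inf,v4:inf,v5:26,v6:inf,v7:14
step 3: dist = v0:27,v1:inf,v2:0,v3:inf,v4:inf,v5:26,v6:inf,v7:14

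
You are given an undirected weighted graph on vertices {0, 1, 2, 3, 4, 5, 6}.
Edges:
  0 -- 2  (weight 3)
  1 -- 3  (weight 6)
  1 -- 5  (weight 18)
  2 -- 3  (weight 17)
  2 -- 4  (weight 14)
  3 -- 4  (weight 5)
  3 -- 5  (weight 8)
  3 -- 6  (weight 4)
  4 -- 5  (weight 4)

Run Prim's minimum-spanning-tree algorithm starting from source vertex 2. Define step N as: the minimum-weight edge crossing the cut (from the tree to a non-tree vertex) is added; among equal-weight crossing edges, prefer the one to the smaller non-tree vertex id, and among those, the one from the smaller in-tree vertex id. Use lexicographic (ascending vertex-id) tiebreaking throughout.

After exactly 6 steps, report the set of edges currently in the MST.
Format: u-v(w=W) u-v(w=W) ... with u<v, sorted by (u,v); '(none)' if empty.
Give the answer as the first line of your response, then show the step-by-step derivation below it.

0-2(w=3) 1-3(w=6) 2-4(w=14) 3-4(w=5) 3-6(w=4) 4-5(w=4)

step 1: add edge 0-2 (w=3); MST = {0-2(w=3)}
step 2: add edge 2-4 (w=14); MST = {0-2(w=3) 2-4(w=14)}
step 3: add edge 4-5 (w=4); MST = {0-2(w=3) 2-4(w=14) 4-5(w=4)}
step 4: add edge 3-4 (w=5); MST = {0-2(w=3) 2-4(w=14) 3-4(w=5) 4-5(w=4)}
step 5: add edge 3-6 (w=4); MST = {0-2(w=3) 2-4(w=14) 3-4(w=5) 3-6(w=4) 4-5(w=4)}
step 6: add edge 1-3 (w=6); MST = {0-2(w=3) 1-3(w=6) 2-4(w=14) 3-4(w=5) 3-6(w=4) 4-5(w=4)}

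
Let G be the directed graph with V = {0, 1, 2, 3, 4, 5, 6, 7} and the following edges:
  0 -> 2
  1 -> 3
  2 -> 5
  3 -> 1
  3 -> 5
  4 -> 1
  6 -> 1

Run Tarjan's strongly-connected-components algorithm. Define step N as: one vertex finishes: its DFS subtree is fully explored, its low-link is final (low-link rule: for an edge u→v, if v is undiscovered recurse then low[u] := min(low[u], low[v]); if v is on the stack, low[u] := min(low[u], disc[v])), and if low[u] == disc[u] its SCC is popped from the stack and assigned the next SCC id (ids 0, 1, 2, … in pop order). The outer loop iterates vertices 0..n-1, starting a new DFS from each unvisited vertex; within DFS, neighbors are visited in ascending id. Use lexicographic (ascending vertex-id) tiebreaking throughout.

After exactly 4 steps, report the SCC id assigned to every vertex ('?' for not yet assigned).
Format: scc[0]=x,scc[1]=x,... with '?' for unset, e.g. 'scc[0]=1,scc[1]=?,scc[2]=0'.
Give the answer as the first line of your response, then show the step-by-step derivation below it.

scc[0]=2,scc[1]=?,scc[2]=1,scc[3]=?,scc[4]=?,scc[5]=0,scc[6]=?,scc[7]=?

step 1: low=(low[0]=0,low[1]=?,low[2]=1,low[3]=?,low[4]=?,low[5]=2,low[6]=?,low[7]=?); scc=(scc[0]=?,scc[1]=?,scc[2]=?,scc[3]=?,scc[4]=?,scc[5]=0,scc[6]=?,scc[7]=?)
step 2: low=(low[0]=0,low[1]=?,low[2]=1,low[3]=?,low[4]=?,low[5]=2,low[6]=?,low[7]=?); scc=(scc[0]=?,scc[1]=?,scc[2]=1,scc[3]=?,scc[4]=?,scc[5]=0,scc[6]=?,scc[7]=?)
step 3: low=(low[0]=0,low[1]=?,low[2]=1,low[3]=?,low[4]=?,low[5]=2,low[6]=?,low[7]=?); scc=(scc[0]=2,scc[1]=?,scc[2]=1,scc[3]=?,scc[4]=?,scc[5]=0,scc[6]=?,scc[7]=?)
step 4: low=(low[0]=0,low[1]=3,low[2]=1,low[3]=3,low[4]=?,low[5]=2,low[6]=?,low[7]=?); scc=(scc[0]=2,scc[1]=?,scc[2]=1,scc[3]=?,scc[4]=?,scc[5]=0,scc[6]=?,scc[7]=?)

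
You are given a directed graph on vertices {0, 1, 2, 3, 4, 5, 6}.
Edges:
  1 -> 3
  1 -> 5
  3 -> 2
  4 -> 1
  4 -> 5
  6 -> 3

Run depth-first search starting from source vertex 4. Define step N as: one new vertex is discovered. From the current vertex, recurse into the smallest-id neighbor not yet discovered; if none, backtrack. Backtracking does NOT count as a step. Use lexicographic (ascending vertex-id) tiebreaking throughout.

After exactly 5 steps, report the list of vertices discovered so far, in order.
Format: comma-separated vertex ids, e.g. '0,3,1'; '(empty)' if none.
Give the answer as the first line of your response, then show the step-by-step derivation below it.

4,1,3,2,5

step 1: discover 4; path=4; order=4
step 2: discover 1; path=4>1; order=4,1
step 3: discover 3; path=4>1>3; order=4,1,3
step 4: discover 2; path=4>1>3>2; order=4,1,3,2
step 5: discover 5; path=4>1>5; order=4,1,3,2,5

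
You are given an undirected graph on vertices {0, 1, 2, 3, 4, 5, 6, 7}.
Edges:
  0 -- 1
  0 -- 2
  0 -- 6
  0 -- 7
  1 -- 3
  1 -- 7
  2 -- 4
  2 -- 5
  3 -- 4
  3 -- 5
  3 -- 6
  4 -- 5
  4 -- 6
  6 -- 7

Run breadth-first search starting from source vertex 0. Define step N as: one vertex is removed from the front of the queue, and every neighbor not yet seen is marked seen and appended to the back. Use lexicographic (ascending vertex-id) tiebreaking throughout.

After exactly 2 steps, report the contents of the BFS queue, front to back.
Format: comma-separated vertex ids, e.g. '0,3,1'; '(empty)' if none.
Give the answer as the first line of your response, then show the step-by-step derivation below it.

2,6,7,3

step 1: dequeue 0; queue=[1,2,6,7]; order=0
step 2: dequeue 1; queue=[2,6,7,3]; order=0,1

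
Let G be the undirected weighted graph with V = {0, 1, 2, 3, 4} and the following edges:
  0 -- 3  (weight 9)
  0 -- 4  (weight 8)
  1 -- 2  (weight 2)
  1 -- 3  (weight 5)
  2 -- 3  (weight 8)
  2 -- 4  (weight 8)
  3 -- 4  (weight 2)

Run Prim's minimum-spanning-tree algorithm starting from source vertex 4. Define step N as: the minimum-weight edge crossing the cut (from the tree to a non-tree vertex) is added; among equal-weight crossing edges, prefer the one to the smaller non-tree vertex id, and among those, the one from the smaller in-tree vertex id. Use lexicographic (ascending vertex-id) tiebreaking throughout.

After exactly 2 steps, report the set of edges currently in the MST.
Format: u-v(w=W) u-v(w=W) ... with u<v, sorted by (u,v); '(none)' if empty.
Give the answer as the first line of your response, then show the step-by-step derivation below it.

1-3(w=5) 3-4(w=2)

step 1: add edge 3-4 (w=2); MST = {3-4(w=2)}
step 2: add edge 1-3 (w=5); MST = {1-3(w=5) 3-4(w=2)}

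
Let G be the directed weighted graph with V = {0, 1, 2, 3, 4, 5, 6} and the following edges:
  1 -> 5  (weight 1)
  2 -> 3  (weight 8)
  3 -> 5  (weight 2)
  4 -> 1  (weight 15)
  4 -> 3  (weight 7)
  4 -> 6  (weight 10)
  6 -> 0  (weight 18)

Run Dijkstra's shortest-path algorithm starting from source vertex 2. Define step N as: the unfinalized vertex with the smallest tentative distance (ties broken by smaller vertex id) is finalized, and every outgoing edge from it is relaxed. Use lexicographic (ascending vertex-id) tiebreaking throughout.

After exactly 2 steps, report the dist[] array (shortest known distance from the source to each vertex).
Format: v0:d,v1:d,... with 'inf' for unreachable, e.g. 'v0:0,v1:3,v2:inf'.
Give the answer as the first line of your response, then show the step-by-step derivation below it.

v0:inf,v1:inf,v2:0,v3:8,v4:inf,v5:10,v6:inf

step 1: dist = v0:inf,v1:inf,v2:0,v3:8,v4:inf,v5:inf,v6:inf
step 2: dist = v0:inf,v1:inf,v2:0,v3:8,v4:inf,v5:10,v6:inf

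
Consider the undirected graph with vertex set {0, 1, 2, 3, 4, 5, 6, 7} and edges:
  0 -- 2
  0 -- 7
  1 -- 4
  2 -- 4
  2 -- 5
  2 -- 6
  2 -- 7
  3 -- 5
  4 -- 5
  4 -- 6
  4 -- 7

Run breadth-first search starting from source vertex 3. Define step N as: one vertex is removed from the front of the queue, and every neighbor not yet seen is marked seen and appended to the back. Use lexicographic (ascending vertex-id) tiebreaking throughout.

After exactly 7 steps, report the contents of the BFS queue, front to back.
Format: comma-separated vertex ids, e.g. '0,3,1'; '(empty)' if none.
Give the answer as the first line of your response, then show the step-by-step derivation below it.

1

step 1: dequeue 3; queue=[5]; order=3
step 2: dequeue 5; queue=[2,4]; order=3,5
step 3: dequeue 2; queue=[4,0,6,7]; order=3,5,2
step 4: dequeue 4; queue=[0,6,7,1]; order=3,5,2,4
step 5: dequeue 0; queue=[6,7,1]; order=3,5,2,4,0
step 6: dequeue 6; queue=[7,1]; order=3,5,2,4,0,6
step 7: dequeue 7; queue=[1]; order=3,5,2,4,0,6,7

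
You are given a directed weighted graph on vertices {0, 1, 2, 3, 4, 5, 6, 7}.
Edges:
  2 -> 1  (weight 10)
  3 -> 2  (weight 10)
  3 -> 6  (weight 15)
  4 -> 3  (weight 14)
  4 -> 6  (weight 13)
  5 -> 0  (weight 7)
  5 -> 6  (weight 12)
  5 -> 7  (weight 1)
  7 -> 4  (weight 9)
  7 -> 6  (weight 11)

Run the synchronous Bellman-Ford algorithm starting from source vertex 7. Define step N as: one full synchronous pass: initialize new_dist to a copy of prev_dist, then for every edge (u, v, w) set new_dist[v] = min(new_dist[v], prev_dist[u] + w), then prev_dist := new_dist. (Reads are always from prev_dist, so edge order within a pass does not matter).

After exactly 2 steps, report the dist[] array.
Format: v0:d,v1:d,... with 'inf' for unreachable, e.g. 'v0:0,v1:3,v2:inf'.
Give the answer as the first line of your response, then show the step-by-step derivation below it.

v0:inf,v1:inf,v2:inf,v3:23,v4:9,v5:inf,v6:11,v7:0

step 1: dist = v0:inf,v1:inf,v2:inf,v3:inf,v4:9,v5:inf,v6:11,v7:0
step 2: dist = v0:inf,v1:inf,v2:inf,v3:23,v4:9,v5:inf,v6:11,v7:0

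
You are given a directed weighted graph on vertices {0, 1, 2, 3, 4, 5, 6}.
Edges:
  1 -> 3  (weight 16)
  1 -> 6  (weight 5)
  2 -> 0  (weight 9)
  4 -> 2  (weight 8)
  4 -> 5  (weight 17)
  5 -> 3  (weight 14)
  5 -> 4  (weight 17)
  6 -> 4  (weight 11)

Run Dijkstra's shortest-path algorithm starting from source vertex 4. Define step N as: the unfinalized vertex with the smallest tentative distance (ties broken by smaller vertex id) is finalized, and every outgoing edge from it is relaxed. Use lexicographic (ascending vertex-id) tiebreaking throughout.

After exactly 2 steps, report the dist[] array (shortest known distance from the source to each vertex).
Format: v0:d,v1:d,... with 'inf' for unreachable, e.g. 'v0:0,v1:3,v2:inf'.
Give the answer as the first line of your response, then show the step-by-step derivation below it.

v0:17,v1:inf,v2:8,v3:inf,v4:0,v5:17,v6:inf

step 1: dist = v0:inf,v1:inf,v2:8,v3:inf,v4:0,v5:17,v6:inf
step 2: dist = v0:17,v1:inf,v2:8,v3:inf,v4:0,v5:17,v6:inf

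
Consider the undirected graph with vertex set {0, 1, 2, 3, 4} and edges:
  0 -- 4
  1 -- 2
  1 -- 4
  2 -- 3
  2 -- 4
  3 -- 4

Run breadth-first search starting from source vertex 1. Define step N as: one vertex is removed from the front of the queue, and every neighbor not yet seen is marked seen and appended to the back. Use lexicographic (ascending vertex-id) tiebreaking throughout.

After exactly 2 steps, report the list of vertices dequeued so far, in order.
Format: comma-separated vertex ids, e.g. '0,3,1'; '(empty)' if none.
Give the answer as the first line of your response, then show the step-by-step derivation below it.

1,2

step 1: dequeue 1; queue=[2,4]; order=1
step 2: dequeue 2; queue=[4,3]; order=1,2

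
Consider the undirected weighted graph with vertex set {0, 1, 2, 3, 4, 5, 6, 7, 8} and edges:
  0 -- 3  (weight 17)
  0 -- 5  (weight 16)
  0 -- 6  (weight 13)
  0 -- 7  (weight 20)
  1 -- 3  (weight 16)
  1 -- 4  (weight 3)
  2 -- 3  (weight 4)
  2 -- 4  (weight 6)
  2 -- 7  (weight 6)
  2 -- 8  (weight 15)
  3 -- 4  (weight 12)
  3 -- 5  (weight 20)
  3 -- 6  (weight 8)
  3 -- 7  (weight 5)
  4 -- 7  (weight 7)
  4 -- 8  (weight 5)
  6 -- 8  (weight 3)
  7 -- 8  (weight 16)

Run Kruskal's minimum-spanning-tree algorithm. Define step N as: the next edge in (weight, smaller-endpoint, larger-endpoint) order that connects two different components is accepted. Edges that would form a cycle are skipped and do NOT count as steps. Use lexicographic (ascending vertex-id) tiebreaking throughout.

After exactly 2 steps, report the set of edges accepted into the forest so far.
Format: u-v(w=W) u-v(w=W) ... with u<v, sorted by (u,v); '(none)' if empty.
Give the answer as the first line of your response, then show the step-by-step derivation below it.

1-4(w=3) 6-8(w=3)

step 1: add edge 1-4 (w=3); MST = {1-4(w=3)}
step 2: add edge 6-8 (w=3); MST = {1-4(w=3) 6-8(w=3)}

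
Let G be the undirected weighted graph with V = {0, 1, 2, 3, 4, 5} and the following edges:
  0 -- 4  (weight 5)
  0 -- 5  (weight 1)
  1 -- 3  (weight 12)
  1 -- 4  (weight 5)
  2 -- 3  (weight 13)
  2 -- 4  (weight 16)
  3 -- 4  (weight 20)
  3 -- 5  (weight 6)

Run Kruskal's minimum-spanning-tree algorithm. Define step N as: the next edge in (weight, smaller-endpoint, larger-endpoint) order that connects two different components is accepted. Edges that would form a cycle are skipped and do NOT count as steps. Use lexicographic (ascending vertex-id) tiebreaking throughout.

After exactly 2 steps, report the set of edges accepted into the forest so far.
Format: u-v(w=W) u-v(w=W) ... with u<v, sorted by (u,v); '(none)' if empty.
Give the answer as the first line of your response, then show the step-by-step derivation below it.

0-4(w=5) 0-5(w=1)

step 1: add edge 0-5 (w=1); MST = {0-5(w=1)}
step 2: add edge 0-4 (w=5); MST = {0-4(w=5) 0-5(w=1)}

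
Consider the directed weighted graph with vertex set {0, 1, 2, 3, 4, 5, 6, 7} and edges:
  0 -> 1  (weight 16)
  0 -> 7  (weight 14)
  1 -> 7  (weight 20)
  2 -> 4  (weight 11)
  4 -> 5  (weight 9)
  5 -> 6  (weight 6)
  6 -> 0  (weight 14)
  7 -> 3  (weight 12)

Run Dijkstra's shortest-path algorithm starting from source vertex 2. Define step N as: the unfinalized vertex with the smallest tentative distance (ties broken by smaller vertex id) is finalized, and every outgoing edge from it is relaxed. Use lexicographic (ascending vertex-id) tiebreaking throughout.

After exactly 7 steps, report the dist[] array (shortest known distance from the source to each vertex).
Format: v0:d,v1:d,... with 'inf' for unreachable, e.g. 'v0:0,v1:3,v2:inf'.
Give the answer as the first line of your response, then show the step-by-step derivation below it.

v0:40,v1:56,v2:0,v3:66,v4:11,v5:20,v6:26,v7:54

step 1: dist = v0:inf,v1:inf,v2:0,v3:inf,v4:11,v5:inf,v6:inf,v7:inf
step 2: dist = v0:inf,v1:inf,v2:0,v3:inf,v4:11,v5:20,v6:inf,v7:inf
step 3: dist = v0:inf,v1:inf,v2:0,v3:inf,v4:11,v5:20,v6:26,v7:inf
step 4: dist = v0:40,v1:inf,v2:0,v3:inf,v4:11,v5:20,v6:26,v7:inf
step 5: dist = v0:40,v1:56,v2:0,v3:inf,v4:11,v5:20,v6:26,v7:54
step 6: dist = v0:40,v1:56,v2:0,v3:66,v4:11,v5:20,v6:26,v7:54
step 7: dist = v0:40,v1:56,v2:0,v3:66,v4:11,v5:20,v6:26,v7:54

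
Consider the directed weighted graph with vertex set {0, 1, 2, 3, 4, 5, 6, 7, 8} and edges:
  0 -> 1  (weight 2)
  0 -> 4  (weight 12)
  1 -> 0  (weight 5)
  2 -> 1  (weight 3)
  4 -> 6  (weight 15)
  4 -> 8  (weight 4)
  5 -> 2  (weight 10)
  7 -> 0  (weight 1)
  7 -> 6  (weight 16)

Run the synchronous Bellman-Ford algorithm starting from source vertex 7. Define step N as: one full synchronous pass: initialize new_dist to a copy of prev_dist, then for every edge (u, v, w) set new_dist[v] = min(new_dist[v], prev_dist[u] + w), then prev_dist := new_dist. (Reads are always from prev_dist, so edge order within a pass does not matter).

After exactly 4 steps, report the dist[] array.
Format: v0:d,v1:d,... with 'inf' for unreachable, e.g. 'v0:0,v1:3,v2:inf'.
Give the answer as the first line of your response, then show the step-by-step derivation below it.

v0:1,v1:3,v2:inf,v3:inf,v4:13,v5:inf,v6:16,v7:0,v8:17

step 1: dist = v0:1,v1:inf,v2:inf,v3:inf,v4:inf,v5:inf,v6:16,v7:0,v8:inf
step 2: dist = v0:1,v1:3,v2:inf,v3:inf,v4:13,v5:inf,v6:16,v7:0,v8:inf
step 3: dist = v0:1,v1:3,v2:inf,v3:inf,v4:13,v5:inf,v6:16,v7:0,v8:17
step 4: dist = v0:1,v1:3,v2:inf,v3:inf,v4:13,v5:inf,v6:16,v7:0,v8:17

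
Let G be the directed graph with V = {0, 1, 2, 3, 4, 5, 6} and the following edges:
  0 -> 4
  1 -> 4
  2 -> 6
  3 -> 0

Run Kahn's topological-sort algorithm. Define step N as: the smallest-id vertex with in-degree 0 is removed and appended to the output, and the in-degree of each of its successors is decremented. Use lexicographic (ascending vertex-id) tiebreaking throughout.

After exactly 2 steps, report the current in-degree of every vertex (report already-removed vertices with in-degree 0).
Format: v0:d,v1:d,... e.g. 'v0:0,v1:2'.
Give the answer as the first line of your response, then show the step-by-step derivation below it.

v0:1,v1:0,v2:0,v3:0,v4:1,v5:0,v6:0

step 1: output 1; order=[1]; indeg=(1,0,0,0,1,0,1)
step 2: output 2; order=[1,2]; indeg=(1,0,0,0,1,0,0)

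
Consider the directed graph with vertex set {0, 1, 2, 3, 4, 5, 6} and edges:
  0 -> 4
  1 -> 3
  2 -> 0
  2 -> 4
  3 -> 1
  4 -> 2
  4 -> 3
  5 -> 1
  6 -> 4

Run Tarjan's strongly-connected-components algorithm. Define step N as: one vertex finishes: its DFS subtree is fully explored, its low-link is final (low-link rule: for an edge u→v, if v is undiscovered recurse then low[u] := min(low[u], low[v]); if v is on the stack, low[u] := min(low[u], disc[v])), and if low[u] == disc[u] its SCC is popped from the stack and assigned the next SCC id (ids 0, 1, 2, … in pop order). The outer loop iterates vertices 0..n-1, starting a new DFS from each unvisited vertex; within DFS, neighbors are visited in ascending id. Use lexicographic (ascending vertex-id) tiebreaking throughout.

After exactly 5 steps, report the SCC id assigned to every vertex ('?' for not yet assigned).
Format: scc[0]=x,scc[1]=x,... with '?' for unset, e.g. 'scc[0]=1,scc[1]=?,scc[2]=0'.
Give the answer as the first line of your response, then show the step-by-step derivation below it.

scc[0]=1,scc[1]=0,scc[2]=1,scc[3]=0,scc[4]=1,scc[5]=?,scc[6]=?

step 1: low=(low[0]=0,low[1]=?,low[2]=0,low[3]=?,low[4]=1,low[5]=?,low[6]=?); scc=(scc[0]=?,scc[1]=?,scc[2]=?,scc[3]=?,scc[4]=?,scc[5]=?,scc[6]=?)
step 2: low=(low[0]=0,low[1]=3,low[2]=0,low[3]=3,low[4]=0,low[5]=?,low[6]=?); scc=(scc[0]=?,scc[1]=?,scc[2]=?,scc[3]=?,scc[4]=?,scc[5]=?,scc[6]=?)
step 3: low=(low[0]=0,low[1]=3,low[2]=0,low[3]=3,low[4]=0,low[5]=?,low[6]=?); scc=(scc[0]=?,scc[1]=0,scc[2]=?,scc[3]=0,scc[4]=?,scc[5]=?,scc[6]=?)
step 4: low=(low[0]=0,low[1]=3,low[2]=0,low[3]=3,low[4]=0,low[5]=?,low[6]=?); scc=(scc[0]=?,scc[1]=0,scc[2]=?,scc[3]=0,scc[4]=?,scc[5]=?,scc[6]=?)
step 5: low=(low[0]=0,low[1]=3,low[2]=0,low[3]=3,low[4]=0,low[5]=?,low[6]=?); scc=(scc[0]=1,scc[1]=0,scc[2]=1,scc[3]=0,scc[4]=1,scc[5]=?,scc[6]=?)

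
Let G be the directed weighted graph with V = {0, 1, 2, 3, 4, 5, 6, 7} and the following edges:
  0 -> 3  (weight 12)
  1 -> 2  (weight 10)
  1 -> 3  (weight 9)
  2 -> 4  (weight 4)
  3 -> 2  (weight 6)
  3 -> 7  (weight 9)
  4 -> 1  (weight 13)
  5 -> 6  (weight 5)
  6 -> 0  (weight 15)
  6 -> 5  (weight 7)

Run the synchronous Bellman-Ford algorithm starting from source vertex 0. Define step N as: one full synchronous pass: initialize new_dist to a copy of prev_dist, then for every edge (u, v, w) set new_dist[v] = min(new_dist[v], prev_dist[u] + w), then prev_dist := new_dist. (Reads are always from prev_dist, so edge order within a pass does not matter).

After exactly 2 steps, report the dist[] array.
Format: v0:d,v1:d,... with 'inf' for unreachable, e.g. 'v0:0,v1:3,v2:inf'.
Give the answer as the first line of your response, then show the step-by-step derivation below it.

v0:0,v1:inf,v2:18,v3:12,v4:inf,v5:inf,v6:inf,v7:21

step 1: dist = v0:0,v1:inf,v2:inf,v3:12,v4:inf,v5:inf,v6:inf,v7:inf
step 2: dist = v0:0,v1:inf,v2:18,v3:12,v4:inf,v5:inf,v6:inf,v7:21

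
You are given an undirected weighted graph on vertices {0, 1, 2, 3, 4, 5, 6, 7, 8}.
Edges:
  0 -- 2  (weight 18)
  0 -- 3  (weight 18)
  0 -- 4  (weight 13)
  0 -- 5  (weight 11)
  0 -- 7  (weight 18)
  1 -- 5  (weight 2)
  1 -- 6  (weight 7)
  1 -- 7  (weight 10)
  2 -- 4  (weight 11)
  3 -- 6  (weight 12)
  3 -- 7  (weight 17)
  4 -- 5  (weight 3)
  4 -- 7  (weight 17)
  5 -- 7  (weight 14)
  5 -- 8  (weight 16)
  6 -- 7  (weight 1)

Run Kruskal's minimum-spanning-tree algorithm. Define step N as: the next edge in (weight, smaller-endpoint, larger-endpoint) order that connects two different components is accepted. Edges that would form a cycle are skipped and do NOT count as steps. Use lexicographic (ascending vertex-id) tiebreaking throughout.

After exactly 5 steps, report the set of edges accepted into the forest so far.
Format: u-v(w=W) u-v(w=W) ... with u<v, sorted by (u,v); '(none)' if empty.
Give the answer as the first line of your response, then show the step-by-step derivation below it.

0-5(w=11) 1-5(w=2) 1-6(w=7) 4-5(w=3) 6-7(w=1)

step 1: add edge 6-7 (w=1); MST = {6-7(w=1)}
step 2: add edge 1-5 (w=2); MST = {1-5(w=2) 6-7(w=1)}
step 3: add edge 4-5 (w=3); MST = {1-5(w=2) 4-5(w=3) 6-7(w=1)}
step 4: add edge 1-6 (w=7); MST = {1-5(w=2) 1-6(w=7) 4-5(w=3) 6-7(w=1)}
step 5: add edge 0-5 (w=11); MST = {0-5(w=11) 1-5(w=2) 1-6(w=7) 4-5(w=3) 6-7(w=1)}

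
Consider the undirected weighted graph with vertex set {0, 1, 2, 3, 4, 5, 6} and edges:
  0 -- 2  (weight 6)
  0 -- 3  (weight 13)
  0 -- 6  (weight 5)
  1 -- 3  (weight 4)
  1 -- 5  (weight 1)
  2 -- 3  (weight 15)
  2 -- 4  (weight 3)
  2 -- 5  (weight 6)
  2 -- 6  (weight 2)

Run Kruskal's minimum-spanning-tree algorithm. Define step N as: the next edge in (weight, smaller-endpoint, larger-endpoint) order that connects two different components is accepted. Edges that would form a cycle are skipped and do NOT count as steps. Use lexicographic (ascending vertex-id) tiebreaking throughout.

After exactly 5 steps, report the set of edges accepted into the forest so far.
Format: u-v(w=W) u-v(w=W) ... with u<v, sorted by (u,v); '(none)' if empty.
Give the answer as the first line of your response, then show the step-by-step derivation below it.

0-6(w=5) 1-3(w=4) 1-5(w=1) 2-4(w=3) 2-6(w=2)

step 1: add edge 1-5 (w=1); MST = {1-5(w=1)}
step 2: add edge 2-6 (w=2); MST = {1-5(w=1) 2-6(w=2)}
step 3: add edge 2-4 (w=3); MST = {1-5(w=1) 2-4(w=3) 2-6(w=2)}
step 4: add edge 1-3 (w=4); MST = {1-3(w=4) 1-5(w=1) 2-4(w=3) 2-6(w=2)}
step 5: add edge 0-6 (w=5); MST = {0-6(w=5) 1-3(w=4) 1-5(w=1) 2-4(w=3) 2-6(w=2)}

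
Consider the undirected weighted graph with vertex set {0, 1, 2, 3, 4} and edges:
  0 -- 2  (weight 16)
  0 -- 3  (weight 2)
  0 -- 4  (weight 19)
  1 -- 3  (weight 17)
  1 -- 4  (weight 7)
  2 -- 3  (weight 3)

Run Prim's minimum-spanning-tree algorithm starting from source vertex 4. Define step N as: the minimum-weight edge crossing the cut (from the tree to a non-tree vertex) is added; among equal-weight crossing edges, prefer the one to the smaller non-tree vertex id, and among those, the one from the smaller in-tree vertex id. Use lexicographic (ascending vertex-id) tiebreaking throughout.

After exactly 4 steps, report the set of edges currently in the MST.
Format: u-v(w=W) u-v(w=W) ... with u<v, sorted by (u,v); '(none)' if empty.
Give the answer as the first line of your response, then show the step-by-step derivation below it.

0-3(w=2) 1-3(w=17) 1-4(w=7) 2-3(w=3)

step 1: add edge 1-4 (w=7); MST = {1-4(w=7)}
step 2: add edge 1-3 (w=17); MST = {1-3(w=17) 1-4(w=7)}
step 3: add edge 0-3 (w=2); MST = {0-3(w=2) 1-3(w=17) 1-4(w=7)}
step 4: add edge 2-3 (w=3); MST = {0-3(w=2) 1-3(w=17) 1-4(w=7) 2-3(w=3)}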